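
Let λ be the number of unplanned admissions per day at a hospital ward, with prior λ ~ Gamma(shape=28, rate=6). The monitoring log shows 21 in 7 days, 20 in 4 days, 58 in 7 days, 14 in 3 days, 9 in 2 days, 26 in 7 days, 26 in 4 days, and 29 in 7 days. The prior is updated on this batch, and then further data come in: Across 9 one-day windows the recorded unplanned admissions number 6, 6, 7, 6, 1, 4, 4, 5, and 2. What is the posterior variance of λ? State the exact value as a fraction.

17/196

Total count: 21 + 20 + 58 + 14 + 9 + 26 + 26 + 29 = 203.
Total exposure: 7 + 4 + 7 + 3 + 2 + 7 + 4 + 7 = 41 days.
After the first batch: Gamma(28 + 203, 6 + 41) = Gamma(231, 47).
Total count: 6 + 6 + 7 + 6 + 1 + 4 + 4 + 5 + 2 = 41.
Total exposure: 9 days.
After the second batch: Gamma(231 + 41, 47 + 9) = Gamma(272, 56).
Posterior variance = α'/β'² = 272/3136 = 17/196.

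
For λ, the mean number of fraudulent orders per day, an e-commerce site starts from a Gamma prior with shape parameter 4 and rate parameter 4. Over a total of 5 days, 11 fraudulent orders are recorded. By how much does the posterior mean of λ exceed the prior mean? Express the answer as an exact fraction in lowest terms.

2/3

Total count 11 over total exposure 5 days.
By Gamma–Poisson conjugacy, the posterior is Gamma(α + Σx, β + Σt) = Gamma(4 + 11, 4 + 5) = Gamma(15, 9).
Posterior mean = 15/9 = 5/3; prior mean = 4/4 = 1. Difference = 5/3 − 1 = 2/3.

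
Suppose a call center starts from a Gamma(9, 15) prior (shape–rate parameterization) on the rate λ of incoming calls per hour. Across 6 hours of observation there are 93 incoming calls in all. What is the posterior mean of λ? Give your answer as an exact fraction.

Total count 93 over total exposure 6 hours.
Gamma(α, β) with Poisson data over total exposure Σt gives posterior Gamma(α+Σx, β+Σt) = Gamma(102, 21).
Posterior mean = α'/β' = 102/21 = 34/7.

34/7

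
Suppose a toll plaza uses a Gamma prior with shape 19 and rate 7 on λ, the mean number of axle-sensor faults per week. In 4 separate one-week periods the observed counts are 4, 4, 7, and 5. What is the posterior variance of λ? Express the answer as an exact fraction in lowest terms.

Total count: 4 + 4 + 7 + 5 = 20.
Total exposure: 4 weeks.
Gamma(α, β) with Poisson data over total exposure Σt gives posterior Gamma(α+Σx, β+Σt) = Gamma(39, 11).
Posterior variance = α'/β'² = 39/121.

39/121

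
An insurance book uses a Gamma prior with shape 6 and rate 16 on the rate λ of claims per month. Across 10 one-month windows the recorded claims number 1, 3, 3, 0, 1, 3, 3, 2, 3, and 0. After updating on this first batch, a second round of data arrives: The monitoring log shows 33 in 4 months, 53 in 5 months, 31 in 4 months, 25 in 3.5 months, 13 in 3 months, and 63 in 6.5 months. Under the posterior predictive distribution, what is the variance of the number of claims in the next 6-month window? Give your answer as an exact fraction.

Total count: 1 + 3 + 3 + 0 + 1 + 3 + 3 + 2 + 3 + 0 = 19.
Total exposure: 10 months.
After the first batch: Gamma(6 + 19, 16 + 10) = Gamma(25, 26).
Total count: 33 + 53 + 31 + 25 + 13 + 63 = 218.
Total exposure: 4 + 5 + 4 + 3.5 + 3 + 6.5 = 26 months.
After the second batch: Gamma(25 + 218, 26 + 26) = Gamma(243, 52).
The posterior predictive for a window of length T is Negative Binomial with variance T·α'·(β'+T)/β'² = 6·243·58/2704 = 21141/676.

21141/676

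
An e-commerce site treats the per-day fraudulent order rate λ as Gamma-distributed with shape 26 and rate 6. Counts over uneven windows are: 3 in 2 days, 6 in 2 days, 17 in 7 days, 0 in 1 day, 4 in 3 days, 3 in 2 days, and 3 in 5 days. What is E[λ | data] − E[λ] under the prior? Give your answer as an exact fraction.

-89/42

Total count: 3 + 6 + 17 + 0 + 4 + 3 + 3 = 36.
Total exposure: 2 + 2 + 7 + 1 + 3 + 2 + 5 = 22 days.
Posterior: α' = 26 + 36 = 62, β' = 6 + 22 = 28.
Posterior mean = 62/28 = 31/14; prior mean = 26/6 = 13/3. Difference = 31/14 − 13/3 = -89/42.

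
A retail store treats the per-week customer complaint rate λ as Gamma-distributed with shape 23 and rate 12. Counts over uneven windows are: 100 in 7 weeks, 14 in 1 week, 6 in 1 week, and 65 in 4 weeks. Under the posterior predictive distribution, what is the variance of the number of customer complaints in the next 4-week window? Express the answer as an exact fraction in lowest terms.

24128/625

Total count: 100 + 14 + 6 + 65 = 185.
Total exposure: 7 + 1 + 1 + 4 = 13 weeks.
By Gamma–Poisson conjugacy, the posterior is Gamma(α + Σx, β + Σt) = Gamma(23 + 185, 12 + 13) = Gamma(208, 25).
The posterior predictive for a window of length T is Negative Binomial with variance T·α'·(β'+T)/β'² = 4·208·29/625 = 24128/625.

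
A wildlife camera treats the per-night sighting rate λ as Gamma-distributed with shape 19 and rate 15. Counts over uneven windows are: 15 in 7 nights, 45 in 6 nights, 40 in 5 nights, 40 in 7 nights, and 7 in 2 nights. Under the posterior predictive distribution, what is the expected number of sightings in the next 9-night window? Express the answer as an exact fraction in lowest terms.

249/7

Total count: 15 + 45 + 40 + 40 + 7 = 147.
Total exposure: 7 + 6 + 5 + 7 + 2 = 27 nights.
Conjugate update: add total count to the shape and total exposure to the rate, giving Gamma(166, 42).
Predictive mean over a 9-night window = T·E[λ|data] = 9·166/42 = 249/7.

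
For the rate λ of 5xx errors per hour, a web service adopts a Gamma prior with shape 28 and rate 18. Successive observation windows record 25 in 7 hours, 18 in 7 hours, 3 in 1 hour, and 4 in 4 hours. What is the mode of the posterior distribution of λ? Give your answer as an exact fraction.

77/37

Total count: 25 + 18 + 3 + 4 = 50.
Total exposure: 7 + 7 + 1 + 4 = 19 hours.
Conjugate update: add total count to the shape and total exposure to the rate, giving Gamma(78, 37).
Posterior mode = (α'−1)/β' = 77/37.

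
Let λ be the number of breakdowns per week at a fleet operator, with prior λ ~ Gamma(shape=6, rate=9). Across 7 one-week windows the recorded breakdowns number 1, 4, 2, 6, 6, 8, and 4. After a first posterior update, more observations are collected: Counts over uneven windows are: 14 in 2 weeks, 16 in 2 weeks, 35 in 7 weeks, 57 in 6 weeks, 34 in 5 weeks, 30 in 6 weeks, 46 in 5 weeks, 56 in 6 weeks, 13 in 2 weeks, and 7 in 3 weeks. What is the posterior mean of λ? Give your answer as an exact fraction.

23/4

Total count: 1 + 4 + 2 + 6 + 6 + 8 + 4 = 31.
Total exposure: 7 weeks.
After the first batch: Gamma(6 + 31, 9 + 7) = Gamma(37, 16).
Total count: 14 + 16 + 35 + 57 + 34 + 30 + 46 + 56 + 13 + 7 = 308.
Total exposure: 2 + 2 + 7 + 6 + 5 + 6 + 5 + 6 + 2 + 3 = 44 weeks.
After the second batch: Gamma(37 + 308, 16 + 44) = Gamma(345, 60).
Posterior mean = α'/β' = 345/60 = 23/4.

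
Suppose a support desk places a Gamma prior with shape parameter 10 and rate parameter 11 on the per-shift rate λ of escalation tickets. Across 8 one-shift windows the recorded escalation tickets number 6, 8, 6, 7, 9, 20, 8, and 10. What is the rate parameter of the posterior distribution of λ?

Total count: 6 + 8 + 6 + 7 + 9 + 20 + 8 + 10 = 74.
Total exposure: 8 shifts.
Gamma(α, β) with Poisson data over total exposure Σt gives posterior Gamma(α+Σx, β+Σt) = Gamma(84, 19).

19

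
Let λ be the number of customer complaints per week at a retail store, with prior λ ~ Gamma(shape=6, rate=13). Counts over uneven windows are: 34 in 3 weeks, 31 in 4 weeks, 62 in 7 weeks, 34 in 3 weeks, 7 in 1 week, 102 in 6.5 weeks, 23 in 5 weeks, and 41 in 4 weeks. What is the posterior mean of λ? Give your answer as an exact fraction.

Total count: 34 + 31 + 62 + 34 + 7 + 102 + 23 + 41 = 334.
Total exposure: 3 + 4 + 7 + 3 + 1 + 6.5 + 5 + 4 = 33.5 weeks.
Conjugate update: add total count to the shape and total exposure to the rate, giving Gamma(340, 93/2).
Posterior mean = α'/β' = 340/(93/2) = 680/93.

680/93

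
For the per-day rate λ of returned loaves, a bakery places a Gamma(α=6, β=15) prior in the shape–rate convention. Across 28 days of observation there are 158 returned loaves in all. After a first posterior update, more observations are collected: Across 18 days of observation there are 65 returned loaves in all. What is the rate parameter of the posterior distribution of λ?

Total count 158 over total exposure 28 days.
After the first batch: Gamma(6 + 158, 15 + 28) = Gamma(164, 43).
Total count 65 over total exposure 18 days.
After the second batch: Gamma(164 + 65, 43 + 18) = Gamma(229, 61).

61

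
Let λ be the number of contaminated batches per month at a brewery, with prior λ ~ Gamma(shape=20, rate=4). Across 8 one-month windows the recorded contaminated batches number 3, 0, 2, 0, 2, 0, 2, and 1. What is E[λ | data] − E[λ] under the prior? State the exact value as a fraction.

Total count: 3 + 0 + 2 + 0 + 2 + 0 + 2 + 1 = 10.
Total exposure: 8 months.
Gamma(α, β) with Poisson data over total exposure Σt gives posterior Gamma(α+Σx, β+Σt) = Gamma(30, 12).
Posterior mean = 30/12 = 5/2; prior mean = 20/4 = 5. Difference = 5/2 − 5 = -5/2.

-5/2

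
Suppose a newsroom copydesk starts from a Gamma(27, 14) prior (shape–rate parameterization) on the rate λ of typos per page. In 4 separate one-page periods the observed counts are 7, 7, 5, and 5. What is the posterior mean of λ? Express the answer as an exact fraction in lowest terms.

17/6

Total count: 7 + 7 + 5 + 5 = 24.
Total exposure: 4 pages.
Posterior: α' = 27 + 24 = 51, β' = 14 + 4 = 18.
Posterior mean = α'/β' = 51/18 = 17/6.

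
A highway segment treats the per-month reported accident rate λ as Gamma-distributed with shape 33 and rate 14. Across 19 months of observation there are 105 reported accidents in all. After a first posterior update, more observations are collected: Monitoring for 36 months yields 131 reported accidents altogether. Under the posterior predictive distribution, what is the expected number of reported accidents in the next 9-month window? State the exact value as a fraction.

807/23

Total count 105 over total exposure 19 months.
After the first batch: Gamma(33 + 105, 14 + 19) = Gamma(138, 33).
Total count 131 over total exposure 36 months.
After the second batch: Gamma(138 + 131, 33 + 36) = Gamma(269, 69).
Predictive mean over a 9-month window = T·E[λ|data] = 9·269/69 = 807/23.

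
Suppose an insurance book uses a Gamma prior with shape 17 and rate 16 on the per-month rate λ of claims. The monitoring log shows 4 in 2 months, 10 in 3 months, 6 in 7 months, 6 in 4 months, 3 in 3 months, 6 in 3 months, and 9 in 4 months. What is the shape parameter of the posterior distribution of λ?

Total count: 4 + 10 + 6 + 6 + 3 + 6 + 9 = 44.
Total exposure: 2 + 3 + 7 + 4 + 3 + 3 + 4 = 26 months.
By Gamma–Poisson conjugacy, the posterior is Gamma(α + Σx, β + Σt) = Gamma(17 + 44, 16 + 26) = Gamma(61, 42).

61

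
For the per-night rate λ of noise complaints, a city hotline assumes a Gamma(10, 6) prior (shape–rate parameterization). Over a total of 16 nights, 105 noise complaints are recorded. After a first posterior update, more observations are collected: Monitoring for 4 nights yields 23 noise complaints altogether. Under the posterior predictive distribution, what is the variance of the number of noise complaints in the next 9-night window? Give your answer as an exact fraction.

Total count 105 over total exposure 16 nights.
After the first batch: Gamma(10 + 105, 6 + 16) = Gamma(115, 22).
Total count 23 over total exposure 4 nights.
After the second batch: Gamma(115 + 23, 22 + 4) = Gamma(138, 26).
The posterior predictive for a window of length T is Negative Binomial with variance T·α'·(β'+T)/β'² = 9·138·35/676 = 21735/338.

21735/338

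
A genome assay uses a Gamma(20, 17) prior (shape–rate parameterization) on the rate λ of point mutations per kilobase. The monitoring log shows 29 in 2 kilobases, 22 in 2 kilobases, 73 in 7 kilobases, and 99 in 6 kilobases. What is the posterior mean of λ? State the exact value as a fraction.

Total count: 29 + 22 + 73 + 99 = 223.
Total exposure: 2 + 2 + 7 + 6 = 17 kilobases.
The Gamma prior is conjugate for the Poisson rate, so λ | data ~ Gamma(20+223, 17+17) = Gamma(243, 34).
Posterior mean = α'/β' = 243/34.

243/34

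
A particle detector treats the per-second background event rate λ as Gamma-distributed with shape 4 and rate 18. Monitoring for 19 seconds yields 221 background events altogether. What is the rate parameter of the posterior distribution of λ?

37

Total count 221 over total exposure 19 seconds.
The Gamma prior is conjugate for the Poisson rate, so λ | data ~ Gamma(4+221, 18+19) = Gamma(225, 37).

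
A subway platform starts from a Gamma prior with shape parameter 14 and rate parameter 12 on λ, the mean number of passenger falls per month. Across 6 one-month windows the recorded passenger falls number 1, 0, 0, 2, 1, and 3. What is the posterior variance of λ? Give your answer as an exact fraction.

Total count: 1 + 0 + 0 + 2 + 1 + 3 = 7.
Total exposure: 6 months.
Posterior: α' = 14 + 7 = 21, β' = 12 + 6 = 18.
Posterior variance = α'/β'² = 21/324 = 7/108.

7/108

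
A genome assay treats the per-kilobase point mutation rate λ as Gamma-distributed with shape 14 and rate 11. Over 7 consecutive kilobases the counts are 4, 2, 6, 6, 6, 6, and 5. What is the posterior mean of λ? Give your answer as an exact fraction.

49/18

Total count: 4 + 2 + 6 + 6 + 6 + 6 + 5 = 35.
Total exposure: 7 kilobases.
The Gamma prior is conjugate for the Poisson rate, so λ | data ~ Gamma(14+35, 11+7) = Gamma(49, 18).
Posterior mean = α'/β' = 49/18.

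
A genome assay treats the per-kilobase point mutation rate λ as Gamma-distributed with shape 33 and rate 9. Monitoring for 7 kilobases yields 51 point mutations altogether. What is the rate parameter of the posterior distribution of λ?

Total count 51 over total exposure 7 kilobases.
The Gamma prior is conjugate for the Poisson rate, so λ | data ~ Gamma(33+51, 9+7) = Gamma(84, 16).

16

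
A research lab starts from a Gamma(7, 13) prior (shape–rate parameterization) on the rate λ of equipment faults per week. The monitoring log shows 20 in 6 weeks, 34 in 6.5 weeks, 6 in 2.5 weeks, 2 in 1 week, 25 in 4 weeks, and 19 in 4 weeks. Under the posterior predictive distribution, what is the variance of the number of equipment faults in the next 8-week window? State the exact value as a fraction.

Total count: 20 + 34 + 6 + 2 + 25 + 19 = 106.
Total exposure: 6 + 6.5 + 2.5 + 1 + 4 + 4 = 24 weeks.
Gamma(α, β) with Poisson data over total exposure Σt gives posterior Gamma(α+Σx, β+Σt) = Gamma(113, 37).
The posterior predictive for a window of length T is Negative Binomial with variance T·α'·(β'+T)/β'² = 8·113·45/1369 = 40680/1369.

40680/1369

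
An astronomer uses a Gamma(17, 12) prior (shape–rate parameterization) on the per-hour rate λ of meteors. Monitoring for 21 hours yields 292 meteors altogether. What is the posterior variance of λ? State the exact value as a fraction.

Total count 292 over total exposure 21 hours.
By Gamma–Poisson conjugacy, the posterior is Gamma(α + Σx, β + Σt) = Gamma(17 + 292, 12 + 21) = Gamma(309, 33).
Posterior variance = α'/β'² = 309/1089 = 103/363.

103/363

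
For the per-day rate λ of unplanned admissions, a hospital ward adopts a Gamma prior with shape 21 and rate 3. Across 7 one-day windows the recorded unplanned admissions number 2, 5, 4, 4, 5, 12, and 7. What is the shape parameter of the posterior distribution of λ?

Total count: 2 + 5 + 4 + 4 + 5 + 12 + 7 = 39.
Total exposure: 7 days.
The Gamma prior is conjugate for the Poisson rate, so λ | data ~ Gamma(21+39, 3+7) = Gamma(60, 10).

60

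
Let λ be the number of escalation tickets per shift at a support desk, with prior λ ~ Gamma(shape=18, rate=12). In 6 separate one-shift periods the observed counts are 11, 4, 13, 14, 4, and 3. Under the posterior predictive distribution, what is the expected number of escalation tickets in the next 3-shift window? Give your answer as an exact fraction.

Total count: 11 + 4 + 13 + 14 + 4 + 3 = 49.
Total exposure: 6 shifts.
The Gamma prior is conjugate for the Poisson rate, so λ | data ~ Gamma(18+49, 12+6) = Gamma(67, 18).
Predictive mean over a 3-shift window = T·E[λ|data] = 3·67/18 = 67/6.

67/6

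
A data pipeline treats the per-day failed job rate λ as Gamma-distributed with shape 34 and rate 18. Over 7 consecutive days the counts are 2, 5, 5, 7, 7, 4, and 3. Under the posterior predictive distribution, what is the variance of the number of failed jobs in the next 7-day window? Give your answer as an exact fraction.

Total count: 2 + 5 + 5 + 7 + 7 + 4 + 3 = 33.
Total exposure: 7 days.
Gamma(α, β) with Poisson data over total exposure Σt gives posterior Gamma(α+Σx, β+Σt) = Gamma(67, 25).
The posterior predictive for a window of length T is Negative Binomial with variance T·α'·(β'+T)/β'² = 7·67·32/625 = 15008/625.

15008/625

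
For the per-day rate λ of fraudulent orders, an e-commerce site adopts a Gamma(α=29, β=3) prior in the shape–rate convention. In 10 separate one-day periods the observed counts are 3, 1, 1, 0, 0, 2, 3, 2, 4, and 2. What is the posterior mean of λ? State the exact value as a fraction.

47/13

Total count: 3 + 1 + 1 + 0 + 0 + 2 + 3 + 2 + 4 + 2 = 18.
Total exposure: 10 days.
The Gamma prior is conjugate for the Poisson rate, so λ | data ~ Gamma(29+18, 3+10) = Gamma(47, 13).
Posterior mean = α'/β' = 47/13.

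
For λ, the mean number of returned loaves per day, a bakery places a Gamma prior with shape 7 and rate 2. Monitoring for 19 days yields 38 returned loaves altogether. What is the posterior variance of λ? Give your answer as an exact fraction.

Total count 38 over total exposure 19 days.
Posterior: α' = 7 + 38 = 45, β' = 2 + 19 = 21.
Posterior variance = α'/β'² = 45/441 = 5/49.

5/49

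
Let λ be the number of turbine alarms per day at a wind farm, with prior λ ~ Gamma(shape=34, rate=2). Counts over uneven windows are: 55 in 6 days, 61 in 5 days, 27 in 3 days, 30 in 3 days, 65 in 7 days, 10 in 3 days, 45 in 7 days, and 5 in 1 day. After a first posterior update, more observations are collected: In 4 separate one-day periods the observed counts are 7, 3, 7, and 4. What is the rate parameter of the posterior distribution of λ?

Total count: 55 + 61 + 27 + 30 + 65 + 10 + 45 + 5 = 298.
Total exposure: 6 + 5 + 3 + 3 + 7 + 3 + 7 + 1 = 35 days.
After the first batch: Gamma(34 + 298, 2 + 35) = Gamma(332, 37).
Total count: 7 + 3 + 7 + 4 = 21.
Total exposure: 4 days.
After the second batch: Gamma(332 + 21, 37 + 4) = Gamma(353, 41).

41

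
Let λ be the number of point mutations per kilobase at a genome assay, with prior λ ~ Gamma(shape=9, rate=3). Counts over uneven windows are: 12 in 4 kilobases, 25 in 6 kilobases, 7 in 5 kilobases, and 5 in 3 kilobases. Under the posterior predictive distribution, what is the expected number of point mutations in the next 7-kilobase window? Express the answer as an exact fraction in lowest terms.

58/3

Total count: 12 + 25 + 7 + 5 = 49.
Total exposure: 4 + 6 + 5 + 3 = 18 kilobases.
By Gamma–Poisson conjugacy, the posterior is Gamma(α + Σx, β + Σt) = Gamma(9 + 49, 3 + 18) = Gamma(58, 21).
Predictive mean over a 7-kilobase window = T·E[λ|data] = 7·58/21 = 58/3.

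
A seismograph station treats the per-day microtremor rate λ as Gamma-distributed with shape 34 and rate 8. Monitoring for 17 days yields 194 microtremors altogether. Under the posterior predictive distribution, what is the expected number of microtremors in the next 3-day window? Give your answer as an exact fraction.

Total count 194 over total exposure 17 days.
Posterior: α' = 34 + 194 = 228, β' = 8 + 17 = 25.
Predictive mean over a 3-day window = T·E[λ|data] = 3·228/25 = 684/25.

684/25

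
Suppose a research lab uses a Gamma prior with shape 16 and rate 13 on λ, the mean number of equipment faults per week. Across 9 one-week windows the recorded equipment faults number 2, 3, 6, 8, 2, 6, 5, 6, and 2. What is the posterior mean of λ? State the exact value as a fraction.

28/11

Total count: 2 + 3 + 6 + 8 + 2 + 6 + 5 + 6 + 2 = 40.
Total exposure: 9 weeks.
Conjugate update: add total count to the shape and total exposure to the rate, giving Gamma(56, 22).
Posterior mean = α'/β' = 56/22 = 28/11.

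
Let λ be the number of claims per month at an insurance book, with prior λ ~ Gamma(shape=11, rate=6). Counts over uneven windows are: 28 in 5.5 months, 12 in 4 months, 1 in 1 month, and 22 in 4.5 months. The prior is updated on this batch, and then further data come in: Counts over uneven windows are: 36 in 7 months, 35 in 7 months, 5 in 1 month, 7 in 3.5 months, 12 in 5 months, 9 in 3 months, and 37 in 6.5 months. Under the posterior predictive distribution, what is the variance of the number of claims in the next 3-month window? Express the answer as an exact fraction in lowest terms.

4085/324

Total count: 28 + 12 + 1 + 22 = 63.
Total exposure: 5.5 + 4 + 1 + 4.5 = 15 months.
After the first batch: Gamma(11 + 63, 6 + 15) = Gamma(74, 21).
Total count: 36 + 35 + 5 + 7 + 12 + 9 + 37 = 141.
Total exposure: 7 + 7 + 1 + 3.5 + 5 + 3 + 6.5 = 33 months.
After the second batch: Gamma(74 + 141, 21 + 33) = Gamma(215, 54).
The posterior predictive for a window of length T is Negative Binomial with variance T·α'·(β'+T)/β'² = 3·215·57/2916 = 4085/324.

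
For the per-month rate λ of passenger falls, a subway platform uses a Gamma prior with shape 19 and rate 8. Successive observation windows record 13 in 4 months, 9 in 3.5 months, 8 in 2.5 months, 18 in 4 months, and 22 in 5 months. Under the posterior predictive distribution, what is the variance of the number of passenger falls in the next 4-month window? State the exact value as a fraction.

11036/729

Total count: 13 + 9 + 8 + 18 + 22 = 70.
Total exposure: 4 + 3.5 + 2.5 + 4 + 5 = 19 months.
Posterior: α' = 19 + 70 = 89, β' = 8 + 19 = 27.
The posterior predictive for a window of length T is Negative Binomial with variance T·α'·(β'+T)/β'² = 4·89·31/729 = 11036/729.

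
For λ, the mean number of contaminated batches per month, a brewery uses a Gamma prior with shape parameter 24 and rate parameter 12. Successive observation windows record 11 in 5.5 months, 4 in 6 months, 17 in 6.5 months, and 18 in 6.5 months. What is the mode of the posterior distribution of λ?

2

Total count: 11 + 4 + 17 + 18 = 50.
Total exposure: 5.5 + 6 + 6.5 + 6.5 = 24.5 months.
The Gamma prior is conjugate for the Poisson rate, so λ | data ~ Gamma(24+50, 12+24.5) = Gamma(74, 73/2).
Posterior mode = (α'−1)/β' = 73/(73/2) = 2.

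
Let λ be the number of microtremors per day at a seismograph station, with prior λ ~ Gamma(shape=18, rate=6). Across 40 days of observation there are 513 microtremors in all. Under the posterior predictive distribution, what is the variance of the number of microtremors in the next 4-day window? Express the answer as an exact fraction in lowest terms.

26550/529

Total count 513 over total exposure 40 days.
Conjugate update: add total count to the shape and total exposure to the rate, giving Gamma(531, 46).
The posterior predictive for a window of length T is Negative Binomial with variance T·α'·(β'+T)/β'² = 4·531·50/2116 = 26550/529.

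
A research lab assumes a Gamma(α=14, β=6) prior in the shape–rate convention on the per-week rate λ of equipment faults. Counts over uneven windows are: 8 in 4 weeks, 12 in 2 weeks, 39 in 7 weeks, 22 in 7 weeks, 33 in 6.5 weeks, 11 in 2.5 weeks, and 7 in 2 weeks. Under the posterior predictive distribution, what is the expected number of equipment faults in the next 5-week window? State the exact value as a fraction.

730/37

Total count: 8 + 12 + 39 + 22 + 33 + 11 + 7 = 132.
Total exposure: 4 + 2 + 7 + 7 + 6.5 + 2.5 + 2 = 31 weeks.
Posterior: α' = 14 + 132 = 146, β' = 6 + 31 = 37.
Predictive mean over a 5-week window = T·E[λ|data] = 5·146/37 = 730/37.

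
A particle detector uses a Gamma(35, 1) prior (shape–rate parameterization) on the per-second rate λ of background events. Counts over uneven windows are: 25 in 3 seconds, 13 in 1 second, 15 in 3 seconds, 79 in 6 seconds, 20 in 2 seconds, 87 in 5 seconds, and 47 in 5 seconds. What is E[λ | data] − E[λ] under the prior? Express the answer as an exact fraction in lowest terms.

-589/26

Total count: 25 + 13 + 15 + 79 + 20 + 87 + 47 = 286.
Total exposure: 3 + 1 + 3 + 6 + 2 + 5 + 5 = 25 seconds.
Gamma(α, β) with Poisson data over total exposure Σt gives posterior Gamma(α+Σx, β+Σt) = Gamma(321, 26).
Posterior mean = 321/26 = 321/26; prior mean = 35/1 = 35. Difference = 321/26 − 35 = -589/26.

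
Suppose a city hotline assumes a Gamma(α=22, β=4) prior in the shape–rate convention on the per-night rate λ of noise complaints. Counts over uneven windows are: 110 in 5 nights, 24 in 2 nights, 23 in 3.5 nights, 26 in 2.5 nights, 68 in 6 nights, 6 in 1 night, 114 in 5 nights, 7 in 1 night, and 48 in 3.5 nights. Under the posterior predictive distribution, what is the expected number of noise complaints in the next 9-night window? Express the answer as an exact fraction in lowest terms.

8064/67

Total count: 110 + 24 + 23 + 26 + 68 + 6 + 114 + 7 + 48 = 426.
Total exposure: 5 + 2 + 3.5 + 2.5 + 6 + 1 + 5 + 1 + 3.5 = 29.5 nights.
Posterior: α' = 22 + 426 = 448, β' = 4 + 29.5 = 67/2.
Predictive mean over a 9-night window = T·E[λ|data] = 9·448/(67/2) = 8064/67.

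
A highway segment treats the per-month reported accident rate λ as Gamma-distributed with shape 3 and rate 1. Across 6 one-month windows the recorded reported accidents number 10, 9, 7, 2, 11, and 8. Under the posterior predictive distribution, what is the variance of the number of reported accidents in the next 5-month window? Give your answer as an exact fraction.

Total count: 10 + 9 + 7 + 2 + 11 + 8 = 47.
Total exposure: 6 months.
By Gamma–Poisson conjugacy, the posterior is Gamma(α + Σx, β + Σt) = Gamma(3 + 47, 1 + 6) = Gamma(50, 7).
The posterior predictive for a window of length T is Negative Binomial with variance T·α'·(β'+T)/β'² = 5·50·12/49 = 3000/49.

3000/49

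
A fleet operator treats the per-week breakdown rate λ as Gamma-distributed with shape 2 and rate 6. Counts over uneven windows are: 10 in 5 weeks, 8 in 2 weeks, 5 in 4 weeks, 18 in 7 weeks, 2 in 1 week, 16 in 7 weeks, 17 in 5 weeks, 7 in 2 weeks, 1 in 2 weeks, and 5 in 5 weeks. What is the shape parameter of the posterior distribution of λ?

Total count: 10 + 8 + 5 + 18 + 2 + 16 + 17 + 7 + 1 + 5 = 89.
Total exposure: 5 + 2 + 4 + 7 + 1 + 7 + 5 + 2 + 2 + 5 = 40 weeks.
By Gamma–Poisson conjugacy, the posterior is Gamma(α + Σx, β + Σt) = Gamma(2 + 89, 6 + 40) = Gamma(91, 46).

91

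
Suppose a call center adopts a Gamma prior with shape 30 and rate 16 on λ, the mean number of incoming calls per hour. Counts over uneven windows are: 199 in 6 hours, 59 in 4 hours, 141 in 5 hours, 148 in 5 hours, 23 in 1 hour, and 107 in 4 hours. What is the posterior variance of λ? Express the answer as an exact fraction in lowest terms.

Total count: 199 + 59 + 141 + 148 + 23 + 107 = 677.
Total exposure: 6 + 4 + 5 + 5 + 1 + 4 = 25 hours.
Gamma(α, β) with Poisson data over total exposure Σt gives posterior Gamma(α+Σx, β+Σt) = Gamma(707, 41).
Posterior variance = α'/β'² = 707/1681.

707/1681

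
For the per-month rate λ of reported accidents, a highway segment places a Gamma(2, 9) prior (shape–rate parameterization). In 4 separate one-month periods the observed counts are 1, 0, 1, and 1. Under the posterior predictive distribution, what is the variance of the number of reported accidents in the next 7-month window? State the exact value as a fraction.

700/169

Total count: 1 + 0 + 1 + 1 = 3.
Total exposure: 4 months.
Posterior: α' = 2 + 3 = 5, β' = 9 + 4 = 13.
The posterior predictive for a window of length T is Negative Binomial with variance T·α'·(β'+T)/β'² = 7·5·20/169 = 700/169.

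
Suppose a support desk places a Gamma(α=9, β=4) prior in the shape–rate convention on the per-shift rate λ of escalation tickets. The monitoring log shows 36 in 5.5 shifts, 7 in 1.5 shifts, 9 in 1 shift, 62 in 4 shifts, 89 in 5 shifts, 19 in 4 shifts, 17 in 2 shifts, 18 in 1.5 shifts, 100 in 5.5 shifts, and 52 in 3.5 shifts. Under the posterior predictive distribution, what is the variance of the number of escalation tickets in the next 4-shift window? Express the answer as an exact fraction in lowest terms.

277552/5625

Total count: 36 + 7 + 9 + 62 + 89 + 19 + 17 + 18 + 100 + 52 = 409.
Total exposure: 5.5 + 1.5 + 1 + 4 + 5 + 4 + 2 + 1.5 + 5.5 + 3.5 = 33.5 shifts.
By Gamma–Poisson conjugacy, the posterior is Gamma(α + Σx, β + Σt) = Gamma(9 + 409, 4 + 33.5) = Gamma(418, 75/2).
The posterior predictive for a window of length T is Negative Binomial with variance T·α'·(β'+T)/β'² = 4·418·(83/2)/(5625/4) = 277552/5625.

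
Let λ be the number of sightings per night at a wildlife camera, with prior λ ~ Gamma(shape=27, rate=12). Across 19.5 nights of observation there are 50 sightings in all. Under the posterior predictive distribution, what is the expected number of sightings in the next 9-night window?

Total count 50 over total exposure 19.5 nights.
Conjugate update: add total count to the shape and total exposure to the rate, giving Gamma(77, 63/2).
Predictive mean over a 9-night window = T·E[λ|data] = 9·77/(63/2) = 22.

22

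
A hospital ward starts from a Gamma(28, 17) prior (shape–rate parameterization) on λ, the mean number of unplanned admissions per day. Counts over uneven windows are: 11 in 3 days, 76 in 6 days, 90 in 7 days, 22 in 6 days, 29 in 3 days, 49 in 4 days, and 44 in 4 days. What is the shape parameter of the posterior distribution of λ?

Total count: 11 + 76 + 90 + 22 + 29 + 49 + 44 = 321.
Total exposure: 3 + 6 + 7 + 6 + 3 + 4 + 4 = 33 days.
The Gamma prior is conjugate for the Poisson rate, so λ | data ~ Gamma(28+321, 17+33) = Gamma(349, 50).

349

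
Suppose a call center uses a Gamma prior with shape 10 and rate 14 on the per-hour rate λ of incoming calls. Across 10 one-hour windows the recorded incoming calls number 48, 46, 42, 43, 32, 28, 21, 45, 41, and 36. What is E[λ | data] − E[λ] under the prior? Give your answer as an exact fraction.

328/21

Total count: 48 + 46 + 42 + 43 + 32 + 28 + 21 + 45 + 41 + 36 = 382.
Total exposure: 10 hours.
Gamma(α, β) with Poisson data over total exposure Σt gives posterior Gamma(α+Σx, β+Σt) = Gamma(392, 24).
Posterior mean = 392/24 = 49/3; prior mean = 10/14 = 5/7. Difference = 49/3 − 5/7 = 328/21.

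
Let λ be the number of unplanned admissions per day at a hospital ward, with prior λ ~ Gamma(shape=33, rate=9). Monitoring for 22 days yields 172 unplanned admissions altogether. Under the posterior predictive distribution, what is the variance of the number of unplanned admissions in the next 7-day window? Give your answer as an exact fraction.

54530/961

Total count 172 over total exposure 22 days.
Gamma(α, β) with Poisson data over total exposure Σt gives posterior Gamma(α+Σx, β+Σt) = Gamma(205, 31).
The posterior predictive for a window of length T is Negative Binomial with variance T·α'·(β'+T)/β'² = 7·205·38/961 = 54530/961.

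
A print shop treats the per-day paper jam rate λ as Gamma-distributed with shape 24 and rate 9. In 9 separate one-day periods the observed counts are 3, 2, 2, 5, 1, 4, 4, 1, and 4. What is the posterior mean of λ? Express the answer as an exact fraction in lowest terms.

25/9

Total count: 3 + 2 + 2 + 5 + 1 + 4 + 4 + 1 + 4 = 26.
Total exposure: 9 days.
Gamma(α, β) with Poisson data over total exposure Σt gives posterior Gamma(α+Σx, β+Σt) = Gamma(50, 18).
Posterior mean = α'/β' = 50/18 = 25/9.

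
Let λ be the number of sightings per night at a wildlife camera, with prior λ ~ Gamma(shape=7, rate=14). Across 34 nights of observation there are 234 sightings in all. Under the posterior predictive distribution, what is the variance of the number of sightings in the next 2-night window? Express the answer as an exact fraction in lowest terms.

6025/576

Total count 234 over total exposure 34 nights.
Conjugate update: add total count to the shape and total exposure to the rate, giving Gamma(241, 48).
The posterior predictive for a window of length T is Negative Binomial with variance T·α'·(β'+T)/β'² = 2·241·50/2304 = 6025/576.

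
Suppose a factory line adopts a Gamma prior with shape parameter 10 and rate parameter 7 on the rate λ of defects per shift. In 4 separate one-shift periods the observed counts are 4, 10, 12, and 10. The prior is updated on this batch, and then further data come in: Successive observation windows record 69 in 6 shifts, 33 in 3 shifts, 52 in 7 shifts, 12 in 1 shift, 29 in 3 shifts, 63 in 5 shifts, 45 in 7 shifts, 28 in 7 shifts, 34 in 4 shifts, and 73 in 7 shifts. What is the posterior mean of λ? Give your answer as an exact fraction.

484/61

Total count: 4 + 10 + 12 + 10 = 36.
Total exposure: 4 shifts.
After the first batch: Gamma(10 + 36, 7 + 4) = Gamma(46, 11).
Total count: 69 + 33 + 52 + 12 + 29 + 63 + 45 + 28 + 34 + 73 = 438.
Total exposure: 6 + 3 + 7 + 1 + 3 + 5 + 7 + 7 + 4 + 7 = 50 shifts.
After the second batch: Gamma(46 + 438, 11 + 50) = Gamma(484, 61).
Posterior mean = α'/β' = 484/61.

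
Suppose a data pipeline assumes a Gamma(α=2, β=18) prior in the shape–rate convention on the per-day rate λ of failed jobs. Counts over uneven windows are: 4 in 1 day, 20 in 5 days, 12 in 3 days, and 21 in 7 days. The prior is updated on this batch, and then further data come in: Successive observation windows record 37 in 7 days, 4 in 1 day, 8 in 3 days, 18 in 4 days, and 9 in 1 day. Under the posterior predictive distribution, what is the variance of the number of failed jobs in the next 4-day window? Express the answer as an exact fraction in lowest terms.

1458/125

Total count: 4 + 20 + 12 + 21 = 57.
Total exposure: 1 + 5 + 3 + 7 = 16 days.
After the first batch: Gamma(2 + 57, 18 + 16) = Gamma(59, 34).
Total count: 37 + 4 + 8 + 18 + 9 = 76.
Total exposure: 7 + 1 + 3 + 4 + 1 = 16 days.
After the second batch: Gamma(59 + 76, 34 + 16) = Gamma(135, 50).
The posterior predictive for a window of length T is Negative Binomial with variance T·α'·(β'+T)/β'² = 4·135·54/2500 = 1458/125.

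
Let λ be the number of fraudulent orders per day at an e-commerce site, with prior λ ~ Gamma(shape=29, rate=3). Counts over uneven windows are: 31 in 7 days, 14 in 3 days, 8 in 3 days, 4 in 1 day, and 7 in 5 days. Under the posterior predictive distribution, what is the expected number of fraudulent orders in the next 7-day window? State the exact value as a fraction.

Total count: 31 + 14 + 8 + 4 + 7 = 64.
Total exposure: 7 + 3 + 3 + 1 + 5 = 19 days.
Conjugate update: add total count to the shape and total exposure to the rate, giving Gamma(93, 22).
Predictive mean over a 7-day window = T·E[λ|data] = 7·93/22 = 651/22.

651/22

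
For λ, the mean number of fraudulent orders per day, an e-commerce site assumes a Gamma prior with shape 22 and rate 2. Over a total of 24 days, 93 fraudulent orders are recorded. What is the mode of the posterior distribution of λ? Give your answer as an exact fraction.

57/13

Total count 93 over total exposure 24 days.
By Gamma–Poisson conjugacy, the posterior is Gamma(α + Σx, β + Σt) = Gamma(22 + 93, 2 + 24) = Gamma(115, 26).
Posterior mode = (α'−1)/β' = 114/26 = 57/13.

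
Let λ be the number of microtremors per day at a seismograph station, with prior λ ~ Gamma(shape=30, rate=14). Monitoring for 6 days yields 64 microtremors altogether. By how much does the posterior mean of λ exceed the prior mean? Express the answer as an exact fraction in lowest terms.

179/70

Total count 64 over total exposure 6 days.
Conjugate update: add total count to the shape and total exposure to the rate, giving Gamma(94, 20).
Posterior mean = 94/20 = 47/10; prior mean = 30/14 = 15/7. Difference = 47/10 − 15/7 = 179/70.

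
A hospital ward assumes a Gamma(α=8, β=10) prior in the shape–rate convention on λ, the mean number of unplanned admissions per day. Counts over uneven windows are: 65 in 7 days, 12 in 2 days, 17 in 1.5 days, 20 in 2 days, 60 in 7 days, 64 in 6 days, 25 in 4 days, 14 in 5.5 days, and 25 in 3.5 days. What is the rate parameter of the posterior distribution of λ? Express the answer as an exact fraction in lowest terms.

Total count: 65 + 12 + 17 + 20 + 60 + 64 + 25 + 14 + 25 = 302.
Total exposure: 7 + 2 + 1.5 + 2 + 7 + 6 + 4 + 5.5 + 3.5 = 38.5 days.
Conjugate update: add total count to the shape and total exposure to the rate, giving Gamma(310, 97/2).

97/2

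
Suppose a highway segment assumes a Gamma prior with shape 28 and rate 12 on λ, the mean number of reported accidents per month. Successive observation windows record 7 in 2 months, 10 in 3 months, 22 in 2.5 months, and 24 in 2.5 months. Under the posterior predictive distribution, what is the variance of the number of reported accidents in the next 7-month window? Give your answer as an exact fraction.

18473/484

Total count: 7 + 10 + 22 + 24 = 63.
Total exposure: 2 + 3 + 2.5 + 2.5 = 10 months.
Conjugate update: add total count to the shape and total exposure to the rate, giving Gamma(91, 22).
The posterior predictive for a window of length T is Negative Binomial with variance T·α'·(β'+T)/β'² = 7·91·29/484 = 18473/484.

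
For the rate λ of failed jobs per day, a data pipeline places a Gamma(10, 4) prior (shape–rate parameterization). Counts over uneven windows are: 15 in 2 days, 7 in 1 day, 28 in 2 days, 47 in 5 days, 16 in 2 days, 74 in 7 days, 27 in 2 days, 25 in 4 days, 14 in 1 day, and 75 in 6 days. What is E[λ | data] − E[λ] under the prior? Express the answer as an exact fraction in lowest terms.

Total count: 15 + 7 + 28 + 47 + 16 + 74 + 27 + 25 + 14 + 75 = 328.
Total exposure: 2 + 1 + 2 + 5 + 2 + 7 + 2 + 4 + 1 + 6 = 32 days.
The Gamma prior is conjugate for the Poisson rate, so λ | data ~ Gamma(10+328, 4+32) = Gamma(338, 36).
Posterior mean = 338/36 = 169/18; prior mean = 10/4 = 5/2. Difference = 169/18 − 5/2 = 62/9.

62/9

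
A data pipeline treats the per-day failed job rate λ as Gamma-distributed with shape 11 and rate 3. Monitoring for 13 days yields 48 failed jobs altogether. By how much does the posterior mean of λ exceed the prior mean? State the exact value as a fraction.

1/48

Total count 48 over total exposure 13 days.
The Gamma prior is conjugate for the Poisson rate, so λ | data ~ Gamma(11+48, 3+13) = Gamma(59, 16).
Posterior mean = 59/16 = 59/16; prior mean = 11/3 = 11/3. Difference = 59/16 − 11/3 = 1/48.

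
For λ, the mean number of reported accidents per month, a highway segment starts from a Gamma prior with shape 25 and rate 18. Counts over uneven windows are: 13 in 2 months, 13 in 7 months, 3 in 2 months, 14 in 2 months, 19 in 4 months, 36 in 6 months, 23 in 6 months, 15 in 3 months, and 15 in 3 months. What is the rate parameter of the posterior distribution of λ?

Total count: 13 + 13 + 3 + 14 + 19 + 36 + 23 + 15 + 15 = 151.
Total exposure: 2 + 7 + 2 + 2 + 4 + 6 + 6 + 3 + 3 = 35 months.
By Gamma–Poisson conjugacy, the posterior is Gamma(α + Σx, β + Σt) = Gamma(25 + 151, 18 + 35) = Gamma(176, 53).

53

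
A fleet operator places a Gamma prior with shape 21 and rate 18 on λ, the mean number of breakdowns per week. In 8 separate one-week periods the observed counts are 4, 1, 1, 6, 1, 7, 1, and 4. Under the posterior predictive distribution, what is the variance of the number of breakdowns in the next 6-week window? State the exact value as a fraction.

2208/169

Total count: 4 + 1 + 1 + 6 + 1 + 7 + 1 + 4 = 25.
Total exposure: 8 weeks.
The Gamma prior is conjugate for the Poisson rate, so λ | data ~ Gamma(21+25, 18+8) = Gamma(46, 26).
The posterior predictive for a window of length T is Negative Binomial with variance T·α'·(β'+T)/β'² = 6·46·32/676 = 2208/169.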